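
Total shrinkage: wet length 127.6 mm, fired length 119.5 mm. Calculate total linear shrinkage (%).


TS = (127.6 - 119.5) / 127.6 * 100 = 6.35%

6.35


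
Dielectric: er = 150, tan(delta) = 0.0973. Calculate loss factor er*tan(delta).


Loss = 150 * 0.0973 = 14.595

14.595


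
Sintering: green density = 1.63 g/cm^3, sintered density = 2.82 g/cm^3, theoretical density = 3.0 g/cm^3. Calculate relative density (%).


Relative = 2.82 / 3.0 * 100 = 94.0%

94.0


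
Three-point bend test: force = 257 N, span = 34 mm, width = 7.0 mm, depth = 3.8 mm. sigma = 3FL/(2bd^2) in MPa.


sigma = 3*257*34/(2*7.0*3.8^2) = 129.7 MPa

129.7


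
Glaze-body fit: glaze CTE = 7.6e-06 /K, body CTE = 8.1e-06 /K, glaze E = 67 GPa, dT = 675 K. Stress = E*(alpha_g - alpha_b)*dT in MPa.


Stress = 67*1000*(7.6e-06 - 8.1e-06)*675 = -22.6 MPa

-22.6


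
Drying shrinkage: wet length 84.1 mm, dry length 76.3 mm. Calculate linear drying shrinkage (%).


DS = (84.1 - 76.3) / 84.1 * 100 = 9.27%

9.27


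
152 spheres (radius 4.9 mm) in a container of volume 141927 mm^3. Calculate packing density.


V_sphere = 4/3*pi*4.9^3 = 492.807 mm^3
Total V = 152*492.807 = 74906.664 mm^3
PD = 74906.664 / 141927 = 0.528

0.528


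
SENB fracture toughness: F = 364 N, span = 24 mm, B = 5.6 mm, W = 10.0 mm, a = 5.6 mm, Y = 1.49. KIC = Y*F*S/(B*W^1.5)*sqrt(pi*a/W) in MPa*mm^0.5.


KIC = 1.49*364*24/(5.6*10.0^1.5)*sqrt(pi*5.6/10.0) = 97.49

97.49


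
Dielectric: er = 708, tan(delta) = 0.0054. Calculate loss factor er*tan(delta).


Loss = 708 * 0.0054 = 3.823

3.823


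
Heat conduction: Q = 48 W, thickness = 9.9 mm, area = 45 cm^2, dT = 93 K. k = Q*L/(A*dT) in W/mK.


k = 48*9.9/1000/(45/10000*93) = 1.14 W/mK

1.14


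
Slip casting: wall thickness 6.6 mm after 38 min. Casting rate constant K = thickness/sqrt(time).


K = 6.6 / sqrt(38) = 6.6 / 6.1644 = 1.071 mm/min^0.5

1.071


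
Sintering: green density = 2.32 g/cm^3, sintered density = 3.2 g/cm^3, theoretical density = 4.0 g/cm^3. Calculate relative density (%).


Relative = 3.2 / 4.0 * 100 = 80.0%

80.0


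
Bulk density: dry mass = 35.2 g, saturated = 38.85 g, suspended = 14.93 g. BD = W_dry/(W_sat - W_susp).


BD = 35.2 / (38.85 - 14.93) = 35.2 / 23.92 = 1.472 g/cm^3

1.472


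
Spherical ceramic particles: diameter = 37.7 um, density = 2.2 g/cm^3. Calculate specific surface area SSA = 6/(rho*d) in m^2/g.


SSA = 6 / (2.2 * 37.7) = 0.072 m^2/g

0.072


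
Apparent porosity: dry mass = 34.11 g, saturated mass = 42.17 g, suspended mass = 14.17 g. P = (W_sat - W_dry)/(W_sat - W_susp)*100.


P = (42.17 - 34.11) / (42.17 - 14.17) * 100 = 8.06 / 28.0 * 100 = 28.8%

28.8


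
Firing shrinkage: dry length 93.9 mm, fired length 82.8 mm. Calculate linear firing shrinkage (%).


FS = (93.9 - 82.8) / 93.9 * 100 = 11.82%

11.82


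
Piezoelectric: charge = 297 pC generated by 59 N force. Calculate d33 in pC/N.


d33 = 297 / 59 = 5.0 pC/N

5.0


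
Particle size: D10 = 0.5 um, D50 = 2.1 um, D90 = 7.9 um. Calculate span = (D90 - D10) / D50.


Span = (7.9 - 0.5) / 2.1 = 7.4 / 2.1 = 3.524

3.524


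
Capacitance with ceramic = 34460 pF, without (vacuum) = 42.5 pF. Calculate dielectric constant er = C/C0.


er = 34460 / 42.5 = 810.82

810.82


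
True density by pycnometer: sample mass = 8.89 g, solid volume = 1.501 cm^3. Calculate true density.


TD = 8.89 / 1.501 = 5.923 g/cm^3

5.923


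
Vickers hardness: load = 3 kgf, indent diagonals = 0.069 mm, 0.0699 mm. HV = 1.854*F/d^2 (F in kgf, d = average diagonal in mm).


d_avg = (0.069+0.0699)/2 = 0.06945 mm
HV = 1.854*3/0.06945^2 = 1153

1153


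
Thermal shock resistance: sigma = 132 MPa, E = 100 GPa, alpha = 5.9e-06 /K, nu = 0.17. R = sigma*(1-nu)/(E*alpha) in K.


R = 132*(1-0.17)/(100*1000*5.9e-06) = 186 K

186


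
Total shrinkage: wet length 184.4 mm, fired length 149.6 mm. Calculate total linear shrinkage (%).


TS = (184.4 - 149.6) / 184.4 * 100 = 18.87%

18.87


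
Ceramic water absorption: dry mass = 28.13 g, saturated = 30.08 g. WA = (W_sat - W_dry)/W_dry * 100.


WA = (30.08 - 28.13) / 28.13 * 100 = 6.93%

6.93


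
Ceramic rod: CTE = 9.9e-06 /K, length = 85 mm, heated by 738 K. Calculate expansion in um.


dL = 9.9e-06 * 85 * 738 * 1000 = 621.027 um

621.027


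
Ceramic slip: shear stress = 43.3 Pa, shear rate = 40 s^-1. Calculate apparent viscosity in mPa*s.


eta = tau/gamma * 1000 = 43.3/40 * 1000 = 1082.5 mPa*s

1082.5


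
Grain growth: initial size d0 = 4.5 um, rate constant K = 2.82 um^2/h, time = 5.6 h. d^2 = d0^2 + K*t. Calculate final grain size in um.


d^2 = 4.5^2 + 2.82*5.6 = 36.042
d = sqrt(36.042) = 6.0 um

6.0


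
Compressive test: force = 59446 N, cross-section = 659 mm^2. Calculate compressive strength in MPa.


CS = 59446 / 659 = 90.2 MPa

90.2


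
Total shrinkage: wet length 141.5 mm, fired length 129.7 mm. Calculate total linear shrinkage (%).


TS = (141.5 - 129.7) / 141.5 * 100 = 8.34%

8.34


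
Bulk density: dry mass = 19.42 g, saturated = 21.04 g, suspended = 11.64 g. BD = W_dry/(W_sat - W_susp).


BD = 19.42 / (21.04 - 11.64) = 19.42 / 9.4 = 2.066 g/cm^3

2.066


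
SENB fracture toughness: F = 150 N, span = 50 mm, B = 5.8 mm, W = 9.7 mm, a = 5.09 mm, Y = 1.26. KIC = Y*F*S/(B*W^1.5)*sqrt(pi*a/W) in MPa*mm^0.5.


KIC = 1.26*150*50/(5.8*9.7^1.5)*sqrt(pi*5.09/9.7) = 69.25

69.25


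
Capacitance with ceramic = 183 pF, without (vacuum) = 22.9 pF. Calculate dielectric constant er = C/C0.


er = 183 / 22.9 = 7.99

7.99


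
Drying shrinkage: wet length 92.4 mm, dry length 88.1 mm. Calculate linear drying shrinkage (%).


DS = (92.4 - 88.1) / 92.4 * 100 = 4.65%

4.65


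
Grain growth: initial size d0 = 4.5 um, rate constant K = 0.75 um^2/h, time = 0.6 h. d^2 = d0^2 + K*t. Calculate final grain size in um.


d^2 = 4.5^2 + 0.75*0.6 = 20.7
d = sqrt(20.7) = 4.55 um

4.55


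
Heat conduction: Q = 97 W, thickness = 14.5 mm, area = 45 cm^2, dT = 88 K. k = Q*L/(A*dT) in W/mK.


k = 97*14.5/1000/(45/10000*88) = 3.55 W/mK

3.55


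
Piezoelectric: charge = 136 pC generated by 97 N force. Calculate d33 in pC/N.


d33 = 136 / 97 = 1.4 pC/N

1.4


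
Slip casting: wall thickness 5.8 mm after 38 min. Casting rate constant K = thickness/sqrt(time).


K = 5.8 / sqrt(38) = 5.8 / 6.1644 = 0.941 mm/min^0.5

0.941


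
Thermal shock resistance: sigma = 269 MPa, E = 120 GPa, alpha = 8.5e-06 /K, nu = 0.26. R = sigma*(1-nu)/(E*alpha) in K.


R = 269*(1-0.26)/(120*1000*8.5e-06) = 195 K

195


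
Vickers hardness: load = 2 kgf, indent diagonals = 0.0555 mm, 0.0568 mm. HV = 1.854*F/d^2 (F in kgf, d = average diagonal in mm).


d_avg = (0.0555+0.0568)/2 = 0.05615 mm
HV = 1.854*2/0.05615^2 = 1176

1176


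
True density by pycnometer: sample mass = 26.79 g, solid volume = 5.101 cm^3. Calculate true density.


TD = 26.79 / 5.101 = 5.252 g/cm^3

5.252


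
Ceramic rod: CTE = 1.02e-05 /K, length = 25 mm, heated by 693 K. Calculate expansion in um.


dL = 1.02e-05 * 25 * 693 * 1000 = 176.715 um

176.715


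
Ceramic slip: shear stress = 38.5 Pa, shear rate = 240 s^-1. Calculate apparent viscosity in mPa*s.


eta = tau/gamma * 1000 = 38.5/240 * 1000 = 160.4 mPa*s

160.4


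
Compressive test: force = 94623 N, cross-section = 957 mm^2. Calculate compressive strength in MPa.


CS = 94623 / 957 = 98.9 MPa

98.9


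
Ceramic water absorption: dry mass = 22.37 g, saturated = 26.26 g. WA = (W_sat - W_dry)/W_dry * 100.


WA = (26.26 - 22.37) / 22.37 * 100 = 17.39%

17.39


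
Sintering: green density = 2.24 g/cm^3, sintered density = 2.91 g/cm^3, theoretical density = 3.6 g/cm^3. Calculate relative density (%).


Relative = 2.91 / 3.6 * 100 = 80.8%

80.8


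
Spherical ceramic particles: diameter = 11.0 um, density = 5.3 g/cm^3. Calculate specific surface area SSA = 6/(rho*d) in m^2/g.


SSA = 6 / (5.3 * 11.0) = 0.103 m^2/g

0.103


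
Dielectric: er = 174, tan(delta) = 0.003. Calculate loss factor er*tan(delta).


Loss = 174 * 0.003 = 0.522

0.522


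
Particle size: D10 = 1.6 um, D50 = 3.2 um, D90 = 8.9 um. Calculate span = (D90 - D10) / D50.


Span = (8.9 - 1.6) / 3.2 = 7.3 / 3.2 = 2.281

2.281


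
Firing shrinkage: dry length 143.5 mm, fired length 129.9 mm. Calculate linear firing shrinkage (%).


FS = (143.5 - 129.9) / 143.5 * 100 = 9.48%

9.48


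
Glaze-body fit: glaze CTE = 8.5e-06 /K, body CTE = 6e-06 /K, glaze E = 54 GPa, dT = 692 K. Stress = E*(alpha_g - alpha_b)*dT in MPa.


Stress = 54*1000*(8.5e-06 - 6e-06)*692 = 93.4 MPa

93.4


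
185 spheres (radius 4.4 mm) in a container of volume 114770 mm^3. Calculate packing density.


V_sphere = 4/3*pi*4.4^3 = 356.8179 mm^3
Total V = 185*356.8179 = 66011.3115 mm^3
PD = 66011.3115 / 114770 = 0.575

0.575


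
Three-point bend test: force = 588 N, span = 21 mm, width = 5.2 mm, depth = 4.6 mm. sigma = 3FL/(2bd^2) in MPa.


sigma = 3*588*21/(2*5.2*4.6^2) = 168.3 MPa

168.3


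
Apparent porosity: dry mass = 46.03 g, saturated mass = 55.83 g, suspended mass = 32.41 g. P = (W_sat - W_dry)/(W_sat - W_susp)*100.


P = (55.83 - 46.03) / (55.83 - 32.41) * 100 = 9.8 / 23.42 * 100 = 41.8%

41.8


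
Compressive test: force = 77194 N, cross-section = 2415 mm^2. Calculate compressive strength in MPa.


CS = 77194 / 2415 = 32.0 MPa

32.0


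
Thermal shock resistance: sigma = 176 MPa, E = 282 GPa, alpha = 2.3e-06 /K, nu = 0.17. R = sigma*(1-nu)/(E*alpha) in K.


R = 176*(1-0.17)/(282*1000*2.3e-06) = 225 K

225


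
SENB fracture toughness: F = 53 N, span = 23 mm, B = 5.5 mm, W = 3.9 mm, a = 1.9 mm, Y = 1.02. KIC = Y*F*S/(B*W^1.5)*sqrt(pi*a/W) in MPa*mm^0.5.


KIC = 1.02*53*23/(5.5*3.9^1.5)*sqrt(pi*1.9/3.9) = 36.31

36.31


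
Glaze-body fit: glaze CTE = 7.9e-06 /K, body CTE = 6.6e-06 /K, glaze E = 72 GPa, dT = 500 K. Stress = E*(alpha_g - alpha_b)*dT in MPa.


Stress = 72*1000*(7.9e-06 - 6.6e-06)*500 = 46.8 MPa

46.8


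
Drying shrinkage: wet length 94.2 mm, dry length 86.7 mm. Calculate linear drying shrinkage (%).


DS = (94.2 - 86.7) / 94.2 * 100 = 7.96%

7.96


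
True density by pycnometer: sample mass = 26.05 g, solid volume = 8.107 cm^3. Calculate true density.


TD = 26.05 / 8.107 = 3.213 g/cm^3

3.213


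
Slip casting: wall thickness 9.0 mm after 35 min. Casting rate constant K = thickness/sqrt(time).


K = 9.0 / sqrt(35) = 9.0 / 5.9161 = 1.521 mm/min^0.5

1.521


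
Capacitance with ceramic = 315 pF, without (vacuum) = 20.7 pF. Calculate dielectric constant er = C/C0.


er = 315 / 20.7 = 15.22

15.22


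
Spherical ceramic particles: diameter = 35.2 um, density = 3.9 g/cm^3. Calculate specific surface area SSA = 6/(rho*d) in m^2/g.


SSA = 6 / (3.9 * 35.2) = 0.044 m^2/g

0.044


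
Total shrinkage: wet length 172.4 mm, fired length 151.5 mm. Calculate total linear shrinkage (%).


TS = (172.4 - 151.5) / 172.4 * 100 = 12.12%

12.12


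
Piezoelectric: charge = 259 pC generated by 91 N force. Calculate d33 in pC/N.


d33 = 259 / 91 = 2.8 pC/N

2.8


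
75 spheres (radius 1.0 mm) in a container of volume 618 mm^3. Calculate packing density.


V_sphere = 4/3*pi*1.0^3 = 4.1888 mm^3
Total V = 75*4.1888 = 314.16 mm^3
PD = 314.16 / 618 = 0.508

0.508


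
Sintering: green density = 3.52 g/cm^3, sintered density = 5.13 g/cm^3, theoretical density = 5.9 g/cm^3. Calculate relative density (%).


Relative = 5.13 / 5.9 * 100 = 86.9%

86.9


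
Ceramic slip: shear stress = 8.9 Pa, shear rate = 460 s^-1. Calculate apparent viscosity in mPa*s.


eta = tau/gamma * 1000 = 8.9/460 * 1000 = 19.3 mPa*s

19.3


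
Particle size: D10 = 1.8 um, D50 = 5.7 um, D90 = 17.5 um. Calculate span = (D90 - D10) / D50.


Span = (17.5 - 1.8) / 5.7 = 15.7 / 5.7 = 2.754

2.754


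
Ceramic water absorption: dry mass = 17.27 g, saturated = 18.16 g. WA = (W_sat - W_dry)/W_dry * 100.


WA = (18.16 - 17.27) / 17.27 * 100 = 5.15%

5.15


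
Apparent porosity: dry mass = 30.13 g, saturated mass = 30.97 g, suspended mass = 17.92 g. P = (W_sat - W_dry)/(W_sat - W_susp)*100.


P = (30.97 - 30.13) / (30.97 - 17.92) * 100 = 0.84 / 13.05 * 100 = 6.4%

6.4


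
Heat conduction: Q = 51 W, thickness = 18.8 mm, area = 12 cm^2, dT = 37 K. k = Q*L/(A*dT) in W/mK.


k = 51*18.8/1000/(12/10000*37) = 21.59 W/mK

21.59


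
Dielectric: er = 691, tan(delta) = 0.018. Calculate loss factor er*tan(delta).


Loss = 691 * 0.018 = 12.438

12.438


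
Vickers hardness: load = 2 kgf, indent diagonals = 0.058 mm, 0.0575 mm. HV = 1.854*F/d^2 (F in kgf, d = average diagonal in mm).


d_avg = (0.058+0.0575)/2 = 0.05775 mm
HV = 1.854*2/0.05775^2 = 1112

1112


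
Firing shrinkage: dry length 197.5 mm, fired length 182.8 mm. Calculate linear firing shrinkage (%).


FS = (197.5 - 182.8) / 197.5 * 100 = 7.44%

7.44


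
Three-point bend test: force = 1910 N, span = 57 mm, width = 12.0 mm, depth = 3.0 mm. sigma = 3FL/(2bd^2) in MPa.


sigma = 3*1910*57/(2*12.0*3.0^2) = 1512.1 MPa

1512.1


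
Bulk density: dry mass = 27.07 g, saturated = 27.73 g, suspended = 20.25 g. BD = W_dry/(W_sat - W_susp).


BD = 27.07 / (27.73 - 20.25) = 27.07 / 7.48 = 3.619 g/cm^3

3.619


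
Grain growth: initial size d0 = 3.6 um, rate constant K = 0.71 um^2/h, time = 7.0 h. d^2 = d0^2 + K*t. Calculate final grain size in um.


d^2 = 3.6^2 + 0.71*7.0 = 17.93
d = sqrt(17.93) = 4.23 um

4.23


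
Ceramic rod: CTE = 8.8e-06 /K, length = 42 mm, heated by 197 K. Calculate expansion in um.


dL = 8.8e-06 * 42 * 197 * 1000 = 72.811 um

72.811


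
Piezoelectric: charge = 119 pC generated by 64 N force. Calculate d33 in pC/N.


d33 = 119 / 64 = 1.9 pC/N

1.9


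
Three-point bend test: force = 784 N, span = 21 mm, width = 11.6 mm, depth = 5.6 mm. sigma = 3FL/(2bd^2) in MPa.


sigma = 3*784*21/(2*11.6*5.6^2) = 67.9 MPa

67.9


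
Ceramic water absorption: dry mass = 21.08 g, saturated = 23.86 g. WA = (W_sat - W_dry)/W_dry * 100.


WA = (23.86 - 21.08) / 21.08 * 100 = 13.19%

13.19


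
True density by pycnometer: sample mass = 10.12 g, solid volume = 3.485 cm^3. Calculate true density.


TD = 10.12 / 3.485 = 2.904 g/cm^3

2.904


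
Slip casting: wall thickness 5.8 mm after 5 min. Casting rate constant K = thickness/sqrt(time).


K = 5.8 / sqrt(5) = 5.8 / 2.2361 = 2.594 mm/min^0.5

2.594


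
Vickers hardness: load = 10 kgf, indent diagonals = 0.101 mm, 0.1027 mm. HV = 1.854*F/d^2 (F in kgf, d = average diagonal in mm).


d_avg = (0.101+0.1027)/2 = 0.10185 mm
HV = 1.854*10/0.10185^2 = 1787

1787


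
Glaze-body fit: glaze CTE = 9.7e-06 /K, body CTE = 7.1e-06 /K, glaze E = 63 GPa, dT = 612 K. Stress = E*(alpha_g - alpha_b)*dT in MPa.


Stress = 63*1000*(9.7e-06 - 7.1e-06)*612 = 100.2 MPa

100.2


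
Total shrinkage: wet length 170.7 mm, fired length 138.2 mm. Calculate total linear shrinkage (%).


TS = (170.7 - 138.2) / 170.7 * 100 = 19.04%

19.04


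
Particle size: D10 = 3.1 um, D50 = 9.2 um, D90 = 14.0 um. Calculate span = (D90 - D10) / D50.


Span = (14.0 - 3.1) / 9.2 = 10.9 / 9.2 = 1.185

1.185


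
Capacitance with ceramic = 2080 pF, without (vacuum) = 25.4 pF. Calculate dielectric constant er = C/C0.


er = 2080 / 25.4 = 81.89

81.89


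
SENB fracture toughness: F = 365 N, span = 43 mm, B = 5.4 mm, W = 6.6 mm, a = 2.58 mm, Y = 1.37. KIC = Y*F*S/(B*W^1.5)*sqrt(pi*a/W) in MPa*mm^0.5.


KIC = 1.37*365*43/(5.4*6.6^1.5)*sqrt(pi*2.58/6.6) = 260.25

260.25


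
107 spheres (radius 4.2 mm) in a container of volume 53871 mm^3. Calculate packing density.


V_sphere = 4/3*pi*4.2^3 = 310.3391 mm^3
Total V = 107*310.3391 = 33206.2837 mm^3
PD = 33206.2837 / 53871 = 0.616

0.616


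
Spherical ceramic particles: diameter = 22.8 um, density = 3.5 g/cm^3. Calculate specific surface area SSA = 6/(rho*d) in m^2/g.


SSA = 6 / (3.5 * 22.8) = 0.075 m^2/g

0.075


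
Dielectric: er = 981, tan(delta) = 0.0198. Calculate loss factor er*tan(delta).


Loss = 981 * 0.0198 = 19.424

19.424


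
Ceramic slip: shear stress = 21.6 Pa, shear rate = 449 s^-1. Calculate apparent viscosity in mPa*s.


eta = tau/gamma * 1000 = 21.6/449 * 1000 = 48.1 mPa*s

48.1


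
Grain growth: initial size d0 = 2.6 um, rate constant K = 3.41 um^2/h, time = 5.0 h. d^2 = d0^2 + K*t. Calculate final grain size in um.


d^2 = 2.6^2 + 3.41*5.0 = 23.81
d = sqrt(23.81) = 4.88 um

4.88


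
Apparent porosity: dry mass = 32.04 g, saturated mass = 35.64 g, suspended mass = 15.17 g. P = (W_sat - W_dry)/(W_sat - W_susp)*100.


P = (35.64 - 32.04) / (35.64 - 15.17) * 100 = 3.6 / 20.47 * 100 = 17.6%

17.6


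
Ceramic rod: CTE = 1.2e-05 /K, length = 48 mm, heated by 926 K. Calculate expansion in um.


dL = 1.2e-05 * 48 * 926 * 1000 = 533.376 um

533.376


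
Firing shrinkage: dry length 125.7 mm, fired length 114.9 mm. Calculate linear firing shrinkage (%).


FS = (125.7 - 114.9) / 125.7 * 100 = 8.59%

8.59


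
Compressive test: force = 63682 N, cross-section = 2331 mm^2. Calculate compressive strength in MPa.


CS = 63682 / 2331 = 27.3 MPa

27.3


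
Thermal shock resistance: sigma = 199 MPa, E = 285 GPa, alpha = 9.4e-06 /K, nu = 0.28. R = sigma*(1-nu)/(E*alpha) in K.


R = 199*(1-0.28)/(285*1000*9.4e-06) = 53 K

53


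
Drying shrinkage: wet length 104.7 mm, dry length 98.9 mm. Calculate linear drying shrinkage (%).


DS = (104.7 - 98.9) / 104.7 * 100 = 5.54%

5.54


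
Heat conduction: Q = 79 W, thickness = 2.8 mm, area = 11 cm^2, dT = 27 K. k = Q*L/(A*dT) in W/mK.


k = 79*2.8/1000/(11/10000*27) = 7.45 W/mK

7.45


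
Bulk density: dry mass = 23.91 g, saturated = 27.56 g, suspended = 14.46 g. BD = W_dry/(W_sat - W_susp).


BD = 23.91 / (27.56 - 14.46) = 23.91 / 13.1 = 1.825 g/cm^3

1.825


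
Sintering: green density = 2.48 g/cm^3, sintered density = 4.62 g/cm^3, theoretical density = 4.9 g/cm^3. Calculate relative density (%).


Relative = 4.62 / 4.9 * 100 = 94.3%

94.3


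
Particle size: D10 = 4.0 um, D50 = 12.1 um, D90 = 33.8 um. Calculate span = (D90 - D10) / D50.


Span = (33.8 - 4.0) / 12.1 = 29.8 / 12.1 = 2.463

2.463


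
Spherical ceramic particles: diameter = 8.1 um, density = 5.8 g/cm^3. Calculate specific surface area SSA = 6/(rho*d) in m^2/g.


SSA = 6 / (5.8 * 8.1) = 0.128 m^2/g

0.128


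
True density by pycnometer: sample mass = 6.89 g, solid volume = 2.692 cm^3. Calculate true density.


TD = 6.89 / 2.692 = 2.559 g/cm^3

2.559


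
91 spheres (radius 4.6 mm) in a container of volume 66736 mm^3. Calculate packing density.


V_sphere = 4/3*pi*4.6^3 = 407.7201 mm^3
Total V = 91*407.7201 = 37102.5291 mm^3
PD = 37102.5291 / 66736 = 0.556

0.556


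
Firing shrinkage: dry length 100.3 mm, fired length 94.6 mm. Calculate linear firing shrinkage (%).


FS = (100.3 - 94.6) / 100.3 * 100 = 5.68%

5.68


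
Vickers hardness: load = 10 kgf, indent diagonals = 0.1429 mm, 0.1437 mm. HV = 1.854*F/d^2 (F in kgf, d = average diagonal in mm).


d_avg = (0.1429+0.1437)/2 = 0.1433 mm
HV = 1.854*10/0.1433^2 = 903

903


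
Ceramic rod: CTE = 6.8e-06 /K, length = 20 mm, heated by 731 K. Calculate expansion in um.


dL = 6.8e-06 * 20 * 731 * 1000 = 99.416 um

99.416


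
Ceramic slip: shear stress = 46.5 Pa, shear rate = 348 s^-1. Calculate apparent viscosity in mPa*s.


eta = tau/gamma * 1000 = 46.5/348 * 1000 = 133.6 mPa*s

133.6


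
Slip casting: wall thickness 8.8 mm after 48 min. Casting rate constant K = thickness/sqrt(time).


K = 8.8 / sqrt(48) = 8.8 / 6.9282 = 1.27 mm/min^0.5

1.27


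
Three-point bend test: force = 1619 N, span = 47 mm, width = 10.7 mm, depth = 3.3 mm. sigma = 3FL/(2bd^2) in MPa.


sigma = 3*1619*47/(2*10.7*3.3^2) = 979.5 MPa

979.5


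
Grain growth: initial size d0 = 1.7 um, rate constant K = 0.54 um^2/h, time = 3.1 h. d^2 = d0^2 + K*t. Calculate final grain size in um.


d^2 = 1.7^2 + 0.54*3.1 = 4.564
d = sqrt(4.564) = 2.14 um

2.14


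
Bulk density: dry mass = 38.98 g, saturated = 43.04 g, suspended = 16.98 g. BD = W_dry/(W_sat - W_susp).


BD = 38.98 / (43.04 - 16.98) = 38.98 / 26.06 = 1.496 g/cm^3

1.496


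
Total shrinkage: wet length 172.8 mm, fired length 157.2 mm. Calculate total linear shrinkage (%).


TS = (172.8 - 157.2) / 172.8 * 100 = 9.03%

9.03


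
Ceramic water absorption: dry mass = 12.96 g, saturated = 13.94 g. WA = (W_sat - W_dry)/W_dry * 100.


WA = (13.94 - 12.96) / 12.96 * 100 = 7.56%

7.56


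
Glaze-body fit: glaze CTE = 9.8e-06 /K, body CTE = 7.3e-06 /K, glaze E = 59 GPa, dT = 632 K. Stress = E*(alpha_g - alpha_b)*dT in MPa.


Stress = 59*1000*(9.8e-06 - 7.3e-06)*632 = 93.2 MPa

93.2


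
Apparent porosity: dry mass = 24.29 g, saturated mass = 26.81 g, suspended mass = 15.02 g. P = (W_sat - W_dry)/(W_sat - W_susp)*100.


P = (26.81 - 24.29) / (26.81 - 15.02) * 100 = 2.52 / 11.79 * 100 = 21.4%

21.4


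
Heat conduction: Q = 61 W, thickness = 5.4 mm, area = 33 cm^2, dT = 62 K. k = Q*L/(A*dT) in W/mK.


k = 61*5.4/1000/(33/10000*62) = 1.61 W/mK

1.61


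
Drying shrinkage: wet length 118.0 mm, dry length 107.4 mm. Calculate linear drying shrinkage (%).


DS = (118.0 - 107.4) / 118.0 * 100 = 8.98%

8.98


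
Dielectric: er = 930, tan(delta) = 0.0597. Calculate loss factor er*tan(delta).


Loss = 930 * 0.0597 = 55.521

55.521


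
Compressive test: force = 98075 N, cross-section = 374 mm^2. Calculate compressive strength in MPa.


CS = 98075 / 374 = 262.2 MPa

262.2


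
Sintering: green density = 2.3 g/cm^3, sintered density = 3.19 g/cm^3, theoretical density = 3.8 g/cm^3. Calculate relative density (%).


Relative = 3.19 / 3.8 * 100 = 83.9%

83.9


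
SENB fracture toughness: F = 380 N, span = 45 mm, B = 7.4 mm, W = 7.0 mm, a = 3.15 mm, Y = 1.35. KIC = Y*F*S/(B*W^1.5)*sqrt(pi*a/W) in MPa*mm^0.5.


KIC = 1.35*380*45/(7.4*7.0^1.5)*sqrt(pi*3.15/7.0) = 200.28

200.28


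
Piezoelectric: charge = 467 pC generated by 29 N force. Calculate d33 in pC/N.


d33 = 467 / 29 = 16.1 pC/N

16.1


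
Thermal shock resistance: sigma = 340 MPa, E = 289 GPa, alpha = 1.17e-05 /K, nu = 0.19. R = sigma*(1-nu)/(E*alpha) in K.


R = 340*(1-0.19)/(289*1000*1.17e-05) = 81 K

81


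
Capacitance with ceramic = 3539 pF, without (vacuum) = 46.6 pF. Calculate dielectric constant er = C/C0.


er = 3539 / 46.6 = 75.94

75.94


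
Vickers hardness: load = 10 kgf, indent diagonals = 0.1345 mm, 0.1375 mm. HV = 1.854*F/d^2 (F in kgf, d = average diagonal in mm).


d_avg = (0.1345+0.1375)/2 = 0.136 mm
HV = 1.854*10/0.136^2 = 1002

1002


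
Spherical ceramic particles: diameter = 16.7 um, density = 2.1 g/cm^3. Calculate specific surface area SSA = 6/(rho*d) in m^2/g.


SSA = 6 / (2.1 * 16.7) = 0.171 m^2/g

0.171


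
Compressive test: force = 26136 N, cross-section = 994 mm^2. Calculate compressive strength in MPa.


CS = 26136 / 994 = 26.3 MPa

26.3


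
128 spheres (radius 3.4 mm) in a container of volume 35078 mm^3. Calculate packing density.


V_sphere = 4/3*pi*3.4^3 = 164.6362 mm^3
Total V = 128*164.6362 = 21073.4336 mm^3
PD = 21073.4336 / 35078 = 0.601

0.601


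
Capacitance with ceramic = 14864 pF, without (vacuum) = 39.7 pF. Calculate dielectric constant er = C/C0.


er = 14864 / 39.7 = 374.41

374.41


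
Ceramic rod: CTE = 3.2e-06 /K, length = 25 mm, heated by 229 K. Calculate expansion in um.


dL = 3.2e-06 * 25 * 229 * 1000 = 18.32 um

18.32


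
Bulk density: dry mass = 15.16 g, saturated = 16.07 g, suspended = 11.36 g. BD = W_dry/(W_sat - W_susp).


BD = 15.16 / (16.07 - 11.36) = 15.16 / 4.71 = 3.219 g/cm^3

3.219


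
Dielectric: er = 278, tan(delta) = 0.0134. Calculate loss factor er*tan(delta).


Loss = 278 * 0.0134 = 3.725

3.725


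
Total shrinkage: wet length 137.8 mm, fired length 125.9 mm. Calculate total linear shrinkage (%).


TS = (137.8 - 125.9) / 137.8 * 100 = 8.64%

8.64


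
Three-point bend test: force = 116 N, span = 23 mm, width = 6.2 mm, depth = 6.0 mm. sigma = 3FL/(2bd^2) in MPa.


sigma = 3*116*23/(2*6.2*6.0^2) = 17.9 MPa

17.9


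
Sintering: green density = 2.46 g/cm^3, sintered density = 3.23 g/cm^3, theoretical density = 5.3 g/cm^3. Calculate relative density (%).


Relative = 3.23 / 5.3 * 100 = 60.9%

60.9


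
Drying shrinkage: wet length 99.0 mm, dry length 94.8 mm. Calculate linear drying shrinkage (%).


DS = (99.0 - 94.8) / 99.0 * 100 = 4.24%

4.24


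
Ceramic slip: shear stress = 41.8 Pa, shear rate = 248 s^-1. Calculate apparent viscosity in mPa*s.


eta = tau/gamma * 1000 = 41.8/248 * 1000 = 168.5 mPa*s

168.5


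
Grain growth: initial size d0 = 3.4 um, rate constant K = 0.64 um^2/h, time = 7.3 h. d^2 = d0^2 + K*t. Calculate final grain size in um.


d^2 = 3.4^2 + 0.64*7.3 = 16.232
d = sqrt(16.232) = 4.03 um

4.03


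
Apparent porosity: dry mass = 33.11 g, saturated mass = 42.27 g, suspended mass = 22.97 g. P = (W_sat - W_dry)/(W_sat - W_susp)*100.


P = (42.27 - 33.11) / (42.27 - 22.97) * 100 = 9.16 / 19.3 * 100 = 47.5%

47.5


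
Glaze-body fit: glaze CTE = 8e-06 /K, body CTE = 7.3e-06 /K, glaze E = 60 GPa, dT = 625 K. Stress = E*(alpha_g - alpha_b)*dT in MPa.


Stress = 60*1000*(8e-06 - 7.3e-06)*625 = 26.3 MPa

26.3


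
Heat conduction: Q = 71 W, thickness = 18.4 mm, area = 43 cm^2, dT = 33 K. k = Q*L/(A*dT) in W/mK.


k = 71*18.4/1000/(43/10000*33) = 9.21 W/mK

9.21


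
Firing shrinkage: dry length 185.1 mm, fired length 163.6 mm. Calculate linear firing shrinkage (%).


FS = (185.1 - 163.6) / 185.1 * 100 = 11.62%

11.62


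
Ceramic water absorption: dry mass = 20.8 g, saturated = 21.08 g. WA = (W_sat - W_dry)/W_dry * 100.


WA = (21.08 - 20.8) / 20.8 * 100 = 1.35%

1.35


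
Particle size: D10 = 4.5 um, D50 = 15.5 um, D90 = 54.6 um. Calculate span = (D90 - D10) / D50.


Span = (54.6 - 4.5) / 15.5 = 50.1 / 15.5 = 3.232

3.232


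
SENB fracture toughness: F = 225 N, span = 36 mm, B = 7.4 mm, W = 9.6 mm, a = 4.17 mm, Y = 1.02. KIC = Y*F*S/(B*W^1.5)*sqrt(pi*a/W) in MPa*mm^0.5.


KIC = 1.02*225*36/(7.4*9.6^1.5)*sqrt(pi*4.17/9.6) = 43.85

43.85


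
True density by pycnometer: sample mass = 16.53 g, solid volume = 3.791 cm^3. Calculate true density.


TD = 16.53 / 3.791 = 4.36 g/cm^3

4.36


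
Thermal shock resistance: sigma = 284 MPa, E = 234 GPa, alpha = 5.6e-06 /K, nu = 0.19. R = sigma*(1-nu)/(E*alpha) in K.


R = 284*(1-0.19)/(234*1000*5.6e-06) = 176 K

176


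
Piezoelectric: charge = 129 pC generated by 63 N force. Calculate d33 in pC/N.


d33 = 129 / 63 = 2.0 pC/N

2.0


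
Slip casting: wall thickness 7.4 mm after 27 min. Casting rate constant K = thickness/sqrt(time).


K = 7.4 / sqrt(27) = 7.4 / 5.1962 = 1.424 mm/min^0.5

1.424


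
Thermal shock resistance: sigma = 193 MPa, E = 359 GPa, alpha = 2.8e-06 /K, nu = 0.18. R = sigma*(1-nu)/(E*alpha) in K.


R = 193*(1-0.18)/(359*1000*2.8e-06) = 157 K

157


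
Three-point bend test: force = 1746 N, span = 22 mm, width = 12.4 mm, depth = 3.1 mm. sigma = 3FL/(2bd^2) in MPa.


sigma = 3*1746*22/(2*12.4*3.1^2) = 483.5 MPa

483.5


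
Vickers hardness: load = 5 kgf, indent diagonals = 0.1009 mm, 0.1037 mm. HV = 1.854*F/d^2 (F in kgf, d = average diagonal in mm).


d_avg = (0.1009+0.1037)/2 = 0.1023 mm
HV = 1.854*5/0.1023^2 = 886

886


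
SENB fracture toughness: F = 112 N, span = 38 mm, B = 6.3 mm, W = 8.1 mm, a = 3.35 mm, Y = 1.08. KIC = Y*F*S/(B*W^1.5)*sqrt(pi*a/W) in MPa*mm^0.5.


KIC = 1.08*112*38/(6.3*8.1^1.5)*sqrt(pi*3.35/8.1) = 36.08

36.08


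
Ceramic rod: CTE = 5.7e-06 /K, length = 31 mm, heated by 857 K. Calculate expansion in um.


dL = 5.7e-06 * 31 * 857 * 1000 = 151.432 um

151.432


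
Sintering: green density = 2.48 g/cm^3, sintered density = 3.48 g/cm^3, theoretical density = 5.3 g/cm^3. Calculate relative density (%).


Relative = 3.48 / 5.3 * 100 = 65.7%

65.7


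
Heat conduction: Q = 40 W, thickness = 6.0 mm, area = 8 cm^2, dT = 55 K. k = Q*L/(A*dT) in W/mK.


k = 40*6.0/1000/(8/10000*55) = 5.45 W/mK

5.45


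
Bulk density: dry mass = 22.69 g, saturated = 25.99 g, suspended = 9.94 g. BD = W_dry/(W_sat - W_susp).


BD = 22.69 / (25.99 - 9.94) = 22.69 / 16.05 = 1.414 g/cm^3

1.414


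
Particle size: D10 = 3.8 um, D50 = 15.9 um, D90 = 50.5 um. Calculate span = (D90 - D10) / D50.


Span = (50.5 - 3.8) / 15.9 = 46.7 / 15.9 = 2.937

2.937


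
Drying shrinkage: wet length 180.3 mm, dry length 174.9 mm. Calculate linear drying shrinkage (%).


DS = (180.3 - 174.9) / 180.3 * 100 = 3.0%

3.0


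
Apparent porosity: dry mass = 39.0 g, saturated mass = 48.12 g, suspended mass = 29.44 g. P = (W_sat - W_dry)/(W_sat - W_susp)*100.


P = (48.12 - 39.0) / (48.12 - 29.44) * 100 = 9.12 / 18.68 * 100 = 48.8%

48.8


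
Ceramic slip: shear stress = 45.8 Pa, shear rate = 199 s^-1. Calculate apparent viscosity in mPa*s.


eta = tau/gamma * 1000 = 45.8/199 * 1000 = 230.2 mPa*s

230.2


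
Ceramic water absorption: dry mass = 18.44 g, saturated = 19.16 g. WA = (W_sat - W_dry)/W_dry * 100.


WA = (19.16 - 18.44) / 18.44 * 100 = 3.9%

3.9


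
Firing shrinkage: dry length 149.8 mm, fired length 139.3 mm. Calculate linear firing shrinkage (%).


FS = (149.8 - 139.3) / 149.8 * 100 = 7.01%

7.01


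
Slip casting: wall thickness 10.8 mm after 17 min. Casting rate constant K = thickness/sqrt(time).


K = 10.8 / sqrt(17) = 10.8 / 4.1231 = 2.619 mm/min^0.5

2.619


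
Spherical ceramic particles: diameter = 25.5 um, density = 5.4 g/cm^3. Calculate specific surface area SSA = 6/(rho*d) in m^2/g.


SSA = 6 / (5.4 * 25.5) = 0.044 m^2/g

0.044


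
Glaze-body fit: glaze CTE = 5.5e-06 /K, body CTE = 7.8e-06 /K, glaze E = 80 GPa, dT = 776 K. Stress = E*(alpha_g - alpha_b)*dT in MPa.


Stress = 80*1000*(5.5e-06 - 7.8e-06)*776 = -142.8 MPa

-142.8


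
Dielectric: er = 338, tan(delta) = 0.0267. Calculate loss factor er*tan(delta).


Loss = 338 * 0.0267 = 9.025

9.025


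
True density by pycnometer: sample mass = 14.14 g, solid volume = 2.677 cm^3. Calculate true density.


TD = 14.14 / 2.677 = 5.282 g/cm^3

5.282


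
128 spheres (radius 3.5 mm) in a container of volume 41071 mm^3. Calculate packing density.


V_sphere = 4/3*pi*3.5^3 = 179.5944 mm^3
Total V = 128*179.5944 = 22988.0832 mm^3
PD = 22988.0832 / 41071 = 0.56

0.56


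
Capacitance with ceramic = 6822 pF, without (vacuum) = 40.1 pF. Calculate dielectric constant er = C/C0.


er = 6822 / 40.1 = 170.12

170.12


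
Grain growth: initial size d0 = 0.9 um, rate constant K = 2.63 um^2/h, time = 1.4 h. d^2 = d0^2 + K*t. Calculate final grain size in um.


d^2 = 0.9^2 + 2.63*1.4 = 4.492
d = sqrt(4.492) = 2.12 um

2.12


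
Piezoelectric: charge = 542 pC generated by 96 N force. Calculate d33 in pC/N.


d33 = 542 / 96 = 5.6 pC/N

5.6


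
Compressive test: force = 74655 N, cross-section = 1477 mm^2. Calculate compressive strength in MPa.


CS = 74655 / 1477 = 50.5 MPa

50.5


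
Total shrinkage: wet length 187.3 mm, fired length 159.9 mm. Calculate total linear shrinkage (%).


TS = (187.3 - 159.9) / 187.3 * 100 = 14.63%

14.63


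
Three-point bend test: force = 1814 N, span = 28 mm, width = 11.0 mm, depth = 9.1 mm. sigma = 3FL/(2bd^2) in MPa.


sigma = 3*1814*28/(2*11.0*9.1^2) = 83.6 MPa

83.6


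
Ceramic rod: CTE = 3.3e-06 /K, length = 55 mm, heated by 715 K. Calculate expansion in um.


dL = 3.3e-06 * 55 * 715 * 1000 = 129.773 um

129.773


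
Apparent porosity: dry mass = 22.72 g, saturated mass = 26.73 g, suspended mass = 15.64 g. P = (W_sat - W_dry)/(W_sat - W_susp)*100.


P = (26.73 - 22.72) / (26.73 - 15.64) * 100 = 4.01 / 11.09 * 100 = 36.2%

36.2


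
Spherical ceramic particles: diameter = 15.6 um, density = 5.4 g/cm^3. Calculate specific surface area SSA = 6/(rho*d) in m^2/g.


SSA = 6 / (5.4 * 15.6) = 0.071 m^2/g

0.071


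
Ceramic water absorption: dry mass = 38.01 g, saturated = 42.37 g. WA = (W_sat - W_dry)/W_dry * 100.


WA = (42.37 - 38.01) / 38.01 * 100 = 11.47%

11.47


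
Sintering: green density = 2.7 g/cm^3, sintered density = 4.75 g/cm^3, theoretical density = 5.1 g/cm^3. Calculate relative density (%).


Relative = 4.75 / 5.1 * 100 = 93.1%

93.1


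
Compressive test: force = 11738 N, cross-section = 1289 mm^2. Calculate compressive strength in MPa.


CS = 11738 / 1289 = 9.1 MPa

9.1


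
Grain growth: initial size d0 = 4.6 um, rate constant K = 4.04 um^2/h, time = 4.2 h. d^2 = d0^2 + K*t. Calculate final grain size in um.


d^2 = 4.6^2 + 4.04*4.2 = 38.128
d = sqrt(38.128) = 6.17 um

6.17


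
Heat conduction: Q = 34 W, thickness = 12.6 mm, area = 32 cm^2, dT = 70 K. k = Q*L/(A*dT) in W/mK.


k = 34*12.6/1000/(32/10000*70) = 1.91 W/mK

1.91


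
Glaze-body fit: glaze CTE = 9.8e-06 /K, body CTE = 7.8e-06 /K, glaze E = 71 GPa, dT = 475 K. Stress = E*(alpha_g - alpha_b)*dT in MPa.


Stress = 71*1000*(9.8e-06 - 7.8e-06)*475 = 67.5 MPa

67.5


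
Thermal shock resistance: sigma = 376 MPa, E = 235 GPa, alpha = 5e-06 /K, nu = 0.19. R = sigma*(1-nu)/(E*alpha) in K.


R = 376*(1-0.19)/(235*1000*5e-06) = 259 K

259


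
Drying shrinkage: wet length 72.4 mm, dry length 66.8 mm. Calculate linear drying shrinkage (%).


DS = (72.4 - 66.8) / 72.4 * 100 = 7.73%

7.73


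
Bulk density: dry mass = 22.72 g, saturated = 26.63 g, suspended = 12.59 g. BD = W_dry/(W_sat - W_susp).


BD = 22.72 / (26.63 - 12.59) = 22.72 / 14.04 = 1.618 g/cm^3

1.618


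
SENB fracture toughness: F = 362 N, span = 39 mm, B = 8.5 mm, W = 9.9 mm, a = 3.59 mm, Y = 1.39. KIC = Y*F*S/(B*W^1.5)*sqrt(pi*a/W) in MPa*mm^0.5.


KIC = 1.39*362*39/(8.5*9.9^1.5)*sqrt(pi*3.59/9.9) = 79.11

79.11


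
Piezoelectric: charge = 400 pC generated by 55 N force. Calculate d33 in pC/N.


d33 = 400 / 55 = 7.3 pC/N

7.3


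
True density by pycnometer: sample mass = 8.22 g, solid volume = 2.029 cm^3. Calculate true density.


TD = 8.22 / 2.029 = 4.051 g/cm^3

4.051


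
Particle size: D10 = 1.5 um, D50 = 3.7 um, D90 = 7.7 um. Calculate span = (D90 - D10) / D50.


Span = (7.7 - 1.5) / 3.7 = 6.2 / 3.7 = 1.676

1.676


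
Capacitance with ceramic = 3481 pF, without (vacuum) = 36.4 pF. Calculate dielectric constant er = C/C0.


er = 3481 / 36.4 = 95.63

95.63


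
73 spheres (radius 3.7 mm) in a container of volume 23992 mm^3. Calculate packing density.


V_sphere = 4/3*pi*3.7^3 = 212.1748 mm^3
Total V = 73*212.1748 = 15488.7604 mm^3
PD = 15488.7604 / 23992 = 0.646

0.646


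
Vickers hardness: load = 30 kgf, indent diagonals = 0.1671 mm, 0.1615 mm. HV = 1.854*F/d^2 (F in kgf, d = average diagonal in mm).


d_avg = (0.1671+0.1615)/2 = 0.1643 mm
HV = 1.854*30/0.1643^2 = 2060

2060


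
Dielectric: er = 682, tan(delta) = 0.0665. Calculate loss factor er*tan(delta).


Loss = 682 * 0.0665 = 45.353

45.353


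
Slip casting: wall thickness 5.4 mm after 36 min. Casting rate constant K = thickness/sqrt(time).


K = 5.4 / sqrt(36) = 5.4 / 6.0 = 0.9 mm/min^0.5

0.9


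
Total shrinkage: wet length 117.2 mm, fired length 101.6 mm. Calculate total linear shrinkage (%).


TS = (117.2 - 101.6) / 117.2 * 100 = 13.31%

13.31


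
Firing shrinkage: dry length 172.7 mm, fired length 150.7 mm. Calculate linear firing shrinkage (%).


FS = (172.7 - 150.7) / 172.7 * 100 = 12.74%

12.74


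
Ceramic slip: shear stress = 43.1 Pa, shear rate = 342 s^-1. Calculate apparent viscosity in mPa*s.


eta = tau/gamma * 1000 = 43.1/342 * 1000 = 126.0 mPa*s

126.0


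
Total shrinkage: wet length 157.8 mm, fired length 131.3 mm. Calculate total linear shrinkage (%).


TS = (157.8 - 131.3) / 157.8 * 100 = 16.79%

16.79


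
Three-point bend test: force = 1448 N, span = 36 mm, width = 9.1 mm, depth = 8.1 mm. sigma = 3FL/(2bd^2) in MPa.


sigma = 3*1448*36/(2*9.1*8.1^2) = 131.0 MPa

131.0


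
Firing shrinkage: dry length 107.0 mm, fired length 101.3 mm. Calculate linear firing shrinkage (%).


FS = (107.0 - 101.3) / 107.0 * 100 = 5.33%

5.33


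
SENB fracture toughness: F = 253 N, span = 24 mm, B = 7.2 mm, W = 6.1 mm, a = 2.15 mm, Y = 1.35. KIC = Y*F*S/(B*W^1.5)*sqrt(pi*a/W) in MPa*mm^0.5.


KIC = 1.35*253*24/(7.2*6.1^1.5)*sqrt(pi*2.15/6.1) = 79.52

79.52


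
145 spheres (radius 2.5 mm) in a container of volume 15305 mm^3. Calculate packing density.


V_sphere = 4/3*pi*2.5^3 = 65.4498 mm^3
Total V = 145*65.4498 = 9490.221 mm^3
PD = 9490.221 / 15305 = 0.62

0.62


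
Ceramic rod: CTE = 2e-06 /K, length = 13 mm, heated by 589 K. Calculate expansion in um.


dL = 2e-06 * 13 * 589 * 1000 = 15.314 um

15.314


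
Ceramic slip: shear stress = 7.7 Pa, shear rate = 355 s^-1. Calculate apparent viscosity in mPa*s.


eta = tau/gamma * 1000 = 7.7/355 * 1000 = 21.7 mPa*s

21.7


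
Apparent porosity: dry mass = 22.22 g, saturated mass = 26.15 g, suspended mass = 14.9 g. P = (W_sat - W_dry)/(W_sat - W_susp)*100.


P = (26.15 - 22.22) / (26.15 - 14.9) * 100 = 3.93 / 11.25 * 100 = 34.9%

34.9


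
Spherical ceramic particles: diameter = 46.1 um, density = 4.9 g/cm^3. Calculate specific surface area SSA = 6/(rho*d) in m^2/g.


SSA = 6 / (4.9 * 46.1) = 0.027 m^2/g

0.027


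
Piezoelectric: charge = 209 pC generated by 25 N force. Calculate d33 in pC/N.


d33 = 209 / 25 = 8.4 pC/N

8.4


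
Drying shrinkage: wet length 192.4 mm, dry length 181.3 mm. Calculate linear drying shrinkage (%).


DS = (192.4 - 181.3) / 192.4 * 100 = 5.77%

5.77


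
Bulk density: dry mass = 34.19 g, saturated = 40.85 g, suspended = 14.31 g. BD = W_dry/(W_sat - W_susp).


BD = 34.19 / (40.85 - 14.31) = 34.19 / 26.54 = 1.288 g/cm^3

1.288


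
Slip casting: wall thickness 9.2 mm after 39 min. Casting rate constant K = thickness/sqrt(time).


K = 9.2 / sqrt(39) = 9.2 / 6.245 = 1.473 mm/min^0.5

1.473


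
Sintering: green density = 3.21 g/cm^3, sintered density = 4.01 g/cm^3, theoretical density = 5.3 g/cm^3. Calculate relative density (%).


Relative = 4.01 / 5.3 * 100 = 75.7%

75.7


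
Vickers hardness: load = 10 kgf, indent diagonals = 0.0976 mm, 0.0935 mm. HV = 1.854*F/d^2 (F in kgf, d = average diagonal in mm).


d_avg = (0.0976+0.0935)/2 = 0.09555 mm
HV = 1.854*10/0.09555^2 = 2031

2031


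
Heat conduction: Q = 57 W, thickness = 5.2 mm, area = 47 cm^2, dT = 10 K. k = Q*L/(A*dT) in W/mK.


k = 57*5.2/1000/(47/10000*10) = 6.31 W/mK

6.31


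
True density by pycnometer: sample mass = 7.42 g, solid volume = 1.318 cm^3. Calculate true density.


TD = 7.42 / 1.318 = 5.63 g/cm^3

5.63


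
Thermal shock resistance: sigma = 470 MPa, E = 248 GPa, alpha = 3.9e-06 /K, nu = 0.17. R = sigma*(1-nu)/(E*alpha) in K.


R = 470*(1-0.17)/(248*1000*3.9e-06) = 403 K

403


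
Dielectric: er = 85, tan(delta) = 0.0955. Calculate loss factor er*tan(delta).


Loss = 85 * 0.0955 = 8.118

8.118


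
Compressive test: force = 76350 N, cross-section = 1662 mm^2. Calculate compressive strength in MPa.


CS = 76350 / 1662 = 45.9 MPa

45.9


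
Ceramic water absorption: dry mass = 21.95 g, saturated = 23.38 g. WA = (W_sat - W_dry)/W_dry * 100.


WA = (23.38 - 21.95) / 21.95 * 100 = 6.51%

6.51


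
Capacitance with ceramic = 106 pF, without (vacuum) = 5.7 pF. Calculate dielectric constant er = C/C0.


er = 106 / 5.7 = 18.6

18.6
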